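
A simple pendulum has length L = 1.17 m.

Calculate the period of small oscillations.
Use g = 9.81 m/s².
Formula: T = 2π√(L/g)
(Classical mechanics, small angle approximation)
T = 2π√(L/g) = 2π√(1.17/9.81) = 2.17 s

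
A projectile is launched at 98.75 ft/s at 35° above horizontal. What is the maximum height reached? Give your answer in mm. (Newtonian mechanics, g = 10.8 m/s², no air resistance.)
H = v₀²sin²(θ)/(2g) (with unit conversion) = 13800.0 mm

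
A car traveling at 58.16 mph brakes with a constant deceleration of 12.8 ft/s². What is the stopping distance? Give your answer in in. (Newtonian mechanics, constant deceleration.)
d = v₀² / (2a) (with unit conversion) = 3411.0 in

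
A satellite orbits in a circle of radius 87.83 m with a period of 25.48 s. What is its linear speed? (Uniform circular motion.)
v = 2πr/T = 2π×87.83/25.48 = 21.66 m/s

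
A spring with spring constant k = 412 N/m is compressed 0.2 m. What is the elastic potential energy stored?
PE = ½kx² = ½×412×0.2² = 8.24 J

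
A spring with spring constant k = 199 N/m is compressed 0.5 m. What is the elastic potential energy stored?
PE = ½kx² = ½×199×0.5² = 24.88 J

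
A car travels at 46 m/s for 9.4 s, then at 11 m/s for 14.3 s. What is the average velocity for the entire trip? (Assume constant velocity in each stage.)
d₁ = v₁t₁ = 46 × 9.4 = 432.4 m
d₂ = v₂t₂ = 11 × 14.3 = 157.3 m
d_total = 589.7 m, t_total = 23.7 s
v_avg = d_total/t_total = 589.7/23.7 = 24.88 m/s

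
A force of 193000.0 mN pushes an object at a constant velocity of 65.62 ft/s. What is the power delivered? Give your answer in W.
P = Fv = 193 N × 20 m/s = 3860 W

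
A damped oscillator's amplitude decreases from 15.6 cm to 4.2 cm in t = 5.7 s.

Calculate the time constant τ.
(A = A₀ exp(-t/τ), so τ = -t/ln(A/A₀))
A/A₀ = 4.2/15.6 = 0.2692; ln(A/A₀) = -1.312
τ = −t/ln(A/A₀) = −5.7/-1.312 = 4.344 s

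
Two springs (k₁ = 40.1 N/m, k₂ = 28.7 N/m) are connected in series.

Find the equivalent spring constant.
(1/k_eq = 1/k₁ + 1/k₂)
1/k_eq = 1/40.1 + 1/28.7 = 0.059781; k_eq = 16.73 N/m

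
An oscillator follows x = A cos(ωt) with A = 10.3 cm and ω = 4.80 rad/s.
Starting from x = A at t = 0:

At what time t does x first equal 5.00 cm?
cos(ωt) = x/A = 5.0/10.3 = 0.4854
ωt = arccos(0.4854) = 1.064 rad
t = 1.064/4.8 = 0.2217 s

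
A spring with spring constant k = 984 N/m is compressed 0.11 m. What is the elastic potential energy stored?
PE = ½kx² = ½×984×0.11² = 5.953 J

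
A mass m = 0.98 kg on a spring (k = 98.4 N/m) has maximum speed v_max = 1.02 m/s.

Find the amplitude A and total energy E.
½mv²_max = ½kA² → A = v_max√(m/k) = 1.02×√(0.98/98.4) = 0.1018 m = 10.18 cm
E = ½mv²_max = ½×0.98×1.02² = 0.5098 J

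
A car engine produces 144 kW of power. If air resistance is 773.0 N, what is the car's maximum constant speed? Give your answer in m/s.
P = Fv → v = P/F = 144000 W / 773 N = 186.3 m/s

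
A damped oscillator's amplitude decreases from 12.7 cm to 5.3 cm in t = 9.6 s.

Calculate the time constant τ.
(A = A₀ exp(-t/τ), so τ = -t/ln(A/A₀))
A/A₀ = 5.3/12.7 = 0.4173; ln(A/A₀) = -0.8739
τ = −t/ln(A/A₀) = −9.6/-0.8739 = 10.99 s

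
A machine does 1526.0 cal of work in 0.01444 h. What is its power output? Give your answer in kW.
P = W/t = 6385 J / 51.98 s = 122.8 W = 0.1228 kW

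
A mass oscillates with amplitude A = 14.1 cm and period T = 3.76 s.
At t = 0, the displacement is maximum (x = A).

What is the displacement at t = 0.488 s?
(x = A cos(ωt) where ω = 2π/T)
ω = 2π/T = 2π/3.76 = 1.671 rad/s
x = A cos(ωt) = 14.1×cos(1.671×0.488) = 9.666 cm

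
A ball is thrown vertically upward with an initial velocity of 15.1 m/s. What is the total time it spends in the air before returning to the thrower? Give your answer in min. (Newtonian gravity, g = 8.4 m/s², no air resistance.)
t_total = 2v₀/g (with unit conversion) = 0.05992 min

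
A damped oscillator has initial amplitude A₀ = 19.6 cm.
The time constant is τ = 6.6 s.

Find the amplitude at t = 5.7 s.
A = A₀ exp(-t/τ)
A = A₀ exp(−t/τ) = 19.6×exp(−5.7/6.6) = 8.264 cm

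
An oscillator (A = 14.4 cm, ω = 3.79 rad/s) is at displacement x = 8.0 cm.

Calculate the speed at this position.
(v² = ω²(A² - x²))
v = ω√(A² − x²) = 3.79×√(0.144² − 0.08²) = 0.4538 m/s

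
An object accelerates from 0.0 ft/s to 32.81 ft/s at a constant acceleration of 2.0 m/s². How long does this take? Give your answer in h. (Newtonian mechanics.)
t = (v - v₀)/a (with unit conversion) = 0.001389 h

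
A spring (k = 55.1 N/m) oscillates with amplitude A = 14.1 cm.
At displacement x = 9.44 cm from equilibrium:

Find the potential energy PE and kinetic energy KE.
E_total = ½kA² = ½×55.1×(0.141)² = 0.5477 J
PE = ½kx² = ½×55.1×(0.0944)² = 0.2455 J
KE = E_total − PE = 0.3022 J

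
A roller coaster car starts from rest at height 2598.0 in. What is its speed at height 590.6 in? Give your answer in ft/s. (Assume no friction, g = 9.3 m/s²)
mgh₁ = ½mv₂² + mgh₂ → v₂ = √(2g(h₁−h₂)) = √(2×9.3×(65.99−15)) = 30.8 m/s = 101.0 ft/s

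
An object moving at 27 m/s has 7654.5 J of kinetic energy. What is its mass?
KE = ½mv² → m = 2KE/v² = 2×7654.5/27² = 21.0 kg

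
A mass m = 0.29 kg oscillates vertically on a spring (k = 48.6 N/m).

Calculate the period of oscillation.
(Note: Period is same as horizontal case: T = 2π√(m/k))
T = 2π√(m/k) = 2π√(0.29/48.6) = 0.4854 s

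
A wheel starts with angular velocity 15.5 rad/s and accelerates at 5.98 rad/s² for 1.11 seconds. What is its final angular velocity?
ω = ω₀ + αt = 15.5 + 5.98 × 1.11 = 22.14 rad/s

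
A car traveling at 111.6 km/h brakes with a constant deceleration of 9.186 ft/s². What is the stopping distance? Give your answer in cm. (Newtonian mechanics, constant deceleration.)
d = v₀² / (2a) (with unit conversion) = 17160.0 cm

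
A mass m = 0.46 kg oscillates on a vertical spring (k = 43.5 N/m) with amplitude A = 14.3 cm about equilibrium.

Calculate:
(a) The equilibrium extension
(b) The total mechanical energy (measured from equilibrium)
x_eq = mg/k = 0.46×9.81/43.5 = 0.1037 m = 10.37 cm
E = ½kA² = ½×43.5×(0.143)² = 0.4448 J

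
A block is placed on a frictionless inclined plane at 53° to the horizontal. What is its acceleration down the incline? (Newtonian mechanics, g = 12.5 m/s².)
a = g sin(θ) = 12.5 × sin(53°) = 12.5 × 0.7986 = 9.98 m/s²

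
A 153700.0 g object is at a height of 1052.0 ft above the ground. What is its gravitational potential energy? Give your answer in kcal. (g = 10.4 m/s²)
PE = mgh = 153.7 kg × 10.4 m/s² × 320.6 m = 5.126e+05 J = 122.5 kcal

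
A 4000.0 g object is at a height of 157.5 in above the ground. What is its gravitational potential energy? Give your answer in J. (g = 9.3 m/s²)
PE = mgh = 4 kg × 9.3 m/s² × 4 m = 148.8 J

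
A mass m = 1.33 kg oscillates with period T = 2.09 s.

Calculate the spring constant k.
T = 2π√(m/k) → k = m(2π/T)² = 1.33×(2π/2.09)² = 12.02 N/m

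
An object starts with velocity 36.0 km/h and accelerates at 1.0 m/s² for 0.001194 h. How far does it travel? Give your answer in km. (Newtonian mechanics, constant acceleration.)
d = v₀t + ½at² (with unit conversion) = 0.05222 km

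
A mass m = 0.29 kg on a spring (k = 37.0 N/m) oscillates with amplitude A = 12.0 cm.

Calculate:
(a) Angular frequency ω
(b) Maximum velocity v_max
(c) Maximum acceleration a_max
ω = √(k/m) = √(37.0/0.29) = 11.3 rad/s
v_max = ωA = 11.3×0.12 = 1.355 m/s
a_max = ω²A = 11.3²×0.12 = 15.31 m/s²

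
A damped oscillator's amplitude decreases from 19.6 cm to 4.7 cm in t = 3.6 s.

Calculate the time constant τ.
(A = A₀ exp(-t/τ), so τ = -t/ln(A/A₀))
A/A₀ = 4.7/19.6 = 0.2398; ln(A/A₀) = -1.428
τ = −t/ln(A/A₀) = −3.6/-1.428 = 2.521 s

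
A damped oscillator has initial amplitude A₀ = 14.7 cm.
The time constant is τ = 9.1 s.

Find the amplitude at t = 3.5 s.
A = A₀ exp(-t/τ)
A = A₀ exp(−t/τ) = 14.7×exp(−3.5/9.1) = 10.01 cm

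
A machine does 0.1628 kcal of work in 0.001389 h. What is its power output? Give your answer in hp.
P = W/t = 681.2 J / 5 s = 136.2 W = 0.1827 hp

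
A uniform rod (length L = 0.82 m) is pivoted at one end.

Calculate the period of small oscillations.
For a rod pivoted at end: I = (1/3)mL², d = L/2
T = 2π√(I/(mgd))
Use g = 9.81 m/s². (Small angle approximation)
I/m = (1/3)L² = 0.2241 m²; d = L/2 = 0.41 m
T = 2π√(I/(mgd)) = 2π√(0.2241/(9.81×0.41)) = 1.483 s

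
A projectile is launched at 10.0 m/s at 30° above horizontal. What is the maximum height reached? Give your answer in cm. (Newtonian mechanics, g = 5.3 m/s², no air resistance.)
H = v₀²sin²(θ)/(2g) (with unit conversion) = 235.8 cm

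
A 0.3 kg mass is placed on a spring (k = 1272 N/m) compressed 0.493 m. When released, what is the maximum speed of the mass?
½kx² = ½mv² → v = x√(k/m) = 0.493×√(1272/0.3) = 32.1 m/s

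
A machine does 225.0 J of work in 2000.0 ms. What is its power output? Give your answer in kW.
P = W/t = 225 J / 2 s = 112.5 W = 0.1125 kW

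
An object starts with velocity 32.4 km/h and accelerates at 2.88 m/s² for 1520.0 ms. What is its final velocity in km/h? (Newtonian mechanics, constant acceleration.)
v = v₀ + at (with unit conversion) = 48.16 km/h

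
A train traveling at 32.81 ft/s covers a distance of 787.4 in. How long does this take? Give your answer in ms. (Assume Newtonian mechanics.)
t = d/v (with unit conversion) = 2000.0 ms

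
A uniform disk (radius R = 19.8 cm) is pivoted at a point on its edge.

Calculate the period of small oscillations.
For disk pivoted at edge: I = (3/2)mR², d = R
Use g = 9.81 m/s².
I/m = (3/2)R² = 0.05881 m²; d = R = 0.198 m
T = 2π√((3/2)R²/(gR)) = 2π√(3R/(2g)) = 1.093 s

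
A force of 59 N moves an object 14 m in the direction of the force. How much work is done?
W = Fd = 59×14 = 826.0 J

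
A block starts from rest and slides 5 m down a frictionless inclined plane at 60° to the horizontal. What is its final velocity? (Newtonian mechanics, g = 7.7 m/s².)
a = g sin(θ) = 7.7 × sin(60°) = 6.67 m/s²
v = √(2ad) = √(2 × 6.67 × 5) = 8.17 m/s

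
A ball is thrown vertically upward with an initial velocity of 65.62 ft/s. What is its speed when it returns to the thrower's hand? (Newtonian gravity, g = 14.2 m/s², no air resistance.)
By conservation of energy, the ball returns at the same speed = 65.62 ft/s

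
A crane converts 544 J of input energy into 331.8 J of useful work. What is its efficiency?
η = W_out/W_in = 331.8/544 = 0.6099 = 60.99%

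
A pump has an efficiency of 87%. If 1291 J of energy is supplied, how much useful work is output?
W_out = η × W_in = 0.87 × 1291 = 1123.2 J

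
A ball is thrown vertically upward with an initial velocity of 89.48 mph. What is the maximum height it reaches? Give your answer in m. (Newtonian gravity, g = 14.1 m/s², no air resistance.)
h_max = v₀²/(2g) (with unit conversion) = 56.74 m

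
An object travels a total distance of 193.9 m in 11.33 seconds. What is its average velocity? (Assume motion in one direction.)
v_avg = Δd / Δt = 193.9 / 11.33 = 17.11 m/s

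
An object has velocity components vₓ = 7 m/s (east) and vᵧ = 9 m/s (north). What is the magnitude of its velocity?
|v| = √(vₓ² + vᵧ²) = √(7² + 9²) = √(130) = 11.4 m/s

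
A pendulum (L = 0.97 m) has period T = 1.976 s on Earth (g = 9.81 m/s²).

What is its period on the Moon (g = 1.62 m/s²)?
T = 2π√(L/g), so T_moon/T_earth = √(g_earth/g_moon)
T_moon = 2π√(0.97/1.62) = 4.862 s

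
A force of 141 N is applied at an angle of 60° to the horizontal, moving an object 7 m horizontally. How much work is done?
W = Fd cosθ = 141×7×cos(60°) = 493.5 J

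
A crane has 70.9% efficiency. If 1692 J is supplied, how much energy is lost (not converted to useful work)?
W_out = η × W_in = 0.709×1692 = 1199.6 J
W_lost = W_in − W_out = 1692 − 1199.6 = 492.37 J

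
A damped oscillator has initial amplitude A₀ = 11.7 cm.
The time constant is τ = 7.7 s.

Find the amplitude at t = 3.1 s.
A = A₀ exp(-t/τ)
A = A₀ exp(−t/τ) = 11.7×exp(−3.1/7.7) = 7.822 cm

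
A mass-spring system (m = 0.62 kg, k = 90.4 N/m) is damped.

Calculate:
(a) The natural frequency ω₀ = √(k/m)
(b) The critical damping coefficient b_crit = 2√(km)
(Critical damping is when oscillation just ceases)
ω₀ = √(k/m) = √(90.4/0.62) = 12.08 rad/s
b_crit = 2√(km) = 2√(90.4×0.62) = 14.97 kg/s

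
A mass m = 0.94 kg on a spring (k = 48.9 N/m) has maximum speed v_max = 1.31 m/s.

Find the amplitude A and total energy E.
½mv²_max = ½kA² → A = v_max√(m/k) = 1.31×√(0.94/48.9) = 0.1816 m = 18.16 cm
E = ½mv²_max = ½×0.94×1.31² = 0.8066 J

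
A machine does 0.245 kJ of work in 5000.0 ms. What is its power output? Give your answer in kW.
P = W/t = 245 J / 5 s = 49 W = 0.049 kW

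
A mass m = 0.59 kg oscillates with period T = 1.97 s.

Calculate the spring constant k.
T = 2π√(m/k) → k = m(2π/T)² = 0.59×(2π/1.97)² = 6.002 N/m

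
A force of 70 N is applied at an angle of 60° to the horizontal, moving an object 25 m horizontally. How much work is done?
W = Fd cosθ = 70×25×cos(60°) = 875.0 J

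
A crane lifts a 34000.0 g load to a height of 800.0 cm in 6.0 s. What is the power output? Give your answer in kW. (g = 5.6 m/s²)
W = mgh = 34×5.6×8 = 1523 J
P = W/t = 1523/6 = 253.9 W = 0.2539 kW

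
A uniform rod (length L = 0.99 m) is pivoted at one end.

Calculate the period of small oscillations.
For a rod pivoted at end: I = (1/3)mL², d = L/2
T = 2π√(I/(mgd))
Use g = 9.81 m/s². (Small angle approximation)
I/m = (1/3)L² = 0.3267 m²; d = L/2 = 0.495 m
T = 2π√(I/(mgd)) = 2π√(0.3267/(9.81×0.495)) = 1.63 s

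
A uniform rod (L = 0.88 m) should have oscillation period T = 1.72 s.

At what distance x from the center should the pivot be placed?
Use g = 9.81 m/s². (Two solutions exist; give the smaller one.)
T = 2π√((L²/12 + x²)/(gx)). Let c = T²g/(4π²) = 0.7351.
x² − cx + L²/12 = 0 → x = (c − √(c² − L²/3))/2 = 0.1019 m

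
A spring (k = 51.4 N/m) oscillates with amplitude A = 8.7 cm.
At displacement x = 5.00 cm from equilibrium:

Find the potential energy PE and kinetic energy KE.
E_total = ½kA² = ½×51.4×(0.087)² = 0.1945 J
PE = ½kx² = ½×51.4×(0.05)² = 0.06425 J
KE = E_total − PE = 0.1303 J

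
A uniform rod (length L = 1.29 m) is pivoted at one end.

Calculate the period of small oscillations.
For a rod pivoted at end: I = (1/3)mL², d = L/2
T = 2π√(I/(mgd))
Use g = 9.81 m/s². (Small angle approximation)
I/m = (1/3)L² = 0.5547 m²; d = L/2 = 0.645 m
T = 2π√(I/(mgd)) = 2π√(0.5547/(9.81×0.645)) = 1.86 s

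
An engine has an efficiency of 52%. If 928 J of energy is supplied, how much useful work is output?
W_out = η × W_in = 0.52 × 928 = 482.56 J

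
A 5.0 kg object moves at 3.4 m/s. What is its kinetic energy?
KE = ½mv² = ½×5.0×3.4² = 28.9 J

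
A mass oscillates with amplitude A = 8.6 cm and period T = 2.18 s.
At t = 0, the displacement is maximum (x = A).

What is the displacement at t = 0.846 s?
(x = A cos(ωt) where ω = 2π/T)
ω = 2π/T = 2π/2.18 = 2.882 rad/s
x = A cos(ωt) = 8.6×cos(2.882×0.846) = -6.56 cm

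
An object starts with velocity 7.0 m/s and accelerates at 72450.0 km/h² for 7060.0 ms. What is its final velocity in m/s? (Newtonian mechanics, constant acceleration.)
v = v₀ + at (with unit conversion) = 46.47 m/s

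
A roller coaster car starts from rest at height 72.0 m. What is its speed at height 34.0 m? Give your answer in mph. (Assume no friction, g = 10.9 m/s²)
mgh₁ = ½mv₂² + mgh₂ → v₂ = √(2g(h₁−h₂)) = √(2×10.9×(72−34)) = 28.78 m/s = 64.38 mph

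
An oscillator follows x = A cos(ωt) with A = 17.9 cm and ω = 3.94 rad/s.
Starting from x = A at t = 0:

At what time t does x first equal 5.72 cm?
cos(ωt) = x/A = 5.72/17.9 = 0.3196
ωt = arccos(0.3196) = 1.246 rad
t = 1.246/3.94 = 0.3161 s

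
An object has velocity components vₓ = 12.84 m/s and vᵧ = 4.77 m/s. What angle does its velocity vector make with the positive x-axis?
θ = arctan(vᵧ/vₓ) = arctan(4.77/12.84) = 20.38°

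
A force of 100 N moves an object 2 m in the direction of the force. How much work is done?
W = Fd = 100×2 = 200.0 J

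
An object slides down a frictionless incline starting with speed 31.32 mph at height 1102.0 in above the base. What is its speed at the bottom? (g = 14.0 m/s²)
½mv₀² + mgh = ½mv² → v = √(v₀² + 2gh) = √(14² + 2×14.0×27.99) = 31.3 m/s = 70.02 mph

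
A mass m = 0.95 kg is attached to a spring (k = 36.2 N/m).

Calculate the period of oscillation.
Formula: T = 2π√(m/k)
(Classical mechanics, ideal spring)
T = 2π√(m/k) = 2π√(0.95/36.2) = 1.018 s; f = 1/T = 0.9825 Hz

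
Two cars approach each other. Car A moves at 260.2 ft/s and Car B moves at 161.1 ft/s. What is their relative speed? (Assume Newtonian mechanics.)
v_rel = v_A + v_B = 260.2 + 161.1 = 421.3 ft/s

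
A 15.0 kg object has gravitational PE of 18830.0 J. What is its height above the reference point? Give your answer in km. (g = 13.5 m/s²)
PE = mgh → h = PE/(mg) = 1.883e+04 J / (15 kg × 13.5 m/s²) = 92.99 m = 0.09299 km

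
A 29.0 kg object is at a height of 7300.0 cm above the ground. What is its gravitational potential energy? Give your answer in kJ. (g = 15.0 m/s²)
PE = mgh = 29 kg × 15.0 m/s² × 73 m = 3.176e+04 J = 31.75 kJ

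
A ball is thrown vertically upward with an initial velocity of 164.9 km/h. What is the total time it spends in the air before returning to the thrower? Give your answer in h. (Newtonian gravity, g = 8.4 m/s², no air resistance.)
t_total = 2v₀/g (with unit conversion) = 0.003029 h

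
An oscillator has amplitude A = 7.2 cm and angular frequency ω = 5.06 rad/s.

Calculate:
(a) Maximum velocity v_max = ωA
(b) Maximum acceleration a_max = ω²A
v_max = ωA = 5.06×0.072 = 0.3643 m/s
a_max = ω²A = 5.06²×0.072 = 1.843 m/s²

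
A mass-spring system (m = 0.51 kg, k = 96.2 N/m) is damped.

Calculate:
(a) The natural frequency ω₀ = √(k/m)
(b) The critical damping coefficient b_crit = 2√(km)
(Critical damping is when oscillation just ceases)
ω₀ = √(k/m) = √(96.2/0.51) = 13.73 rad/s
b_crit = 2√(km) = 2√(96.2×0.51) = 14.01 kg/s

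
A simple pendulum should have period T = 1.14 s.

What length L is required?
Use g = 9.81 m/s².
T = 2π√(L/g) → L = g(T/2π)² = 9.81×(1.14/2π)² = 0.3229 m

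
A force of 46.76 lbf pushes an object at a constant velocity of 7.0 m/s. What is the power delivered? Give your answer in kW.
P = Fv = 208 N × 7 m/s = 1456 W = 1.456 kW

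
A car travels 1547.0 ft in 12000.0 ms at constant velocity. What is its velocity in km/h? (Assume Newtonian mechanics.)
v = d/t (with unit conversion) = 141.5 km/h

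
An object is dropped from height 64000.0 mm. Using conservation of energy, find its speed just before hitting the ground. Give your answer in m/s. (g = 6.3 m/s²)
mgh = ½mv² → v = √(2gh) = √(2×6.3×64) = 28.4 m/s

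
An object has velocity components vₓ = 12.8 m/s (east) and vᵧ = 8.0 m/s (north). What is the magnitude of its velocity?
|v| = √(vₓ² + vᵧ²) = √(12.8² + 8.0²) = √(227.84) = 15.09 m/s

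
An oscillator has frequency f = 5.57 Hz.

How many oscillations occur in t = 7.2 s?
n = f×t = 5.57×7.2 = 40.1 oscillations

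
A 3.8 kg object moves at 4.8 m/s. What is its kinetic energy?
KE = ½mv² = ½×3.8×4.8² = 43.776 J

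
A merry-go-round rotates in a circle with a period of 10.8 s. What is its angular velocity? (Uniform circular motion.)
ω = 2π/T = 2π/10.8 = 0.5818 rad/s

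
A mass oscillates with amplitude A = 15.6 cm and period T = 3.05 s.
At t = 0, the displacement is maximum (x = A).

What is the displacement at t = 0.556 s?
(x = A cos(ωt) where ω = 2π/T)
ω = 2π/T = 2π/3.05 = 2.06 rad/s
x = A cos(ωt) = 15.6×cos(2.06×0.556) = 6.438 cm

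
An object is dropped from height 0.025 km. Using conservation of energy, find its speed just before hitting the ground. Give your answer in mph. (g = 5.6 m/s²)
mgh = ½mv² → v = √(2gh) = √(2×5.6×25) = 16.73 m/s = 37.43 mph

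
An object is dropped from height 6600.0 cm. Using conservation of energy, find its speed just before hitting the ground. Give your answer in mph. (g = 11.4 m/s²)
mgh = ½mv² → v = √(2gh) = √(2×11.4×66) = 38.79 m/s = 86.77 mph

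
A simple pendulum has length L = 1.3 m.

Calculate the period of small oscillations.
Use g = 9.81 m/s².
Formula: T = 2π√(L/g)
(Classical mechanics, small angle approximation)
T = 2π√(L/g) = 2π√(1.3/9.81) = 2.287 s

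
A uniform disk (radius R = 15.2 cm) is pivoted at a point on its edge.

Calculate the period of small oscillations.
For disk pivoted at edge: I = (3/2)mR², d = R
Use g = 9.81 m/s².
I/m = (3/2)R² = 0.03466 m²; d = R = 0.152 m
T = 2π√((3/2)R²/(gR)) = 2π√(3R/(2g)) = 0.9579 s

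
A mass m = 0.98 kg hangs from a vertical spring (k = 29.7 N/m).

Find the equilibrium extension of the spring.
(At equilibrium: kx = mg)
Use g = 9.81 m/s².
x_eq = mg/k = 0.98×9.81/29.7 = 0.3237 m = 32.37 cm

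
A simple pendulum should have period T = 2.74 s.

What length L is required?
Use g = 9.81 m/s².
T = 2π√(L/g) → L = g(T/2π)² = 9.81×(2.74/2π)² = 1.866 m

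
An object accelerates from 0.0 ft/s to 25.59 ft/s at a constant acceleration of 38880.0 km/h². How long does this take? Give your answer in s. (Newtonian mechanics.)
t = (v - v₀)/a (with unit conversion) = 2.6 s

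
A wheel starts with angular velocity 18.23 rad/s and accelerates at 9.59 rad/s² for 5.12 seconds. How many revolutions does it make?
θ = ω₀t + ½αt² = 18.23×5.12 + ½×9.59×5.12² = 219.04 rad
Revolutions = θ/(2π) = 219.04/(2π) = 34.86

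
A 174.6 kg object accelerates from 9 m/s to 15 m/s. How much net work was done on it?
W_net = ΔKE = ½m(v₂² − v₁²) = ½×174.6×(15² − 9²) = 12571.2 J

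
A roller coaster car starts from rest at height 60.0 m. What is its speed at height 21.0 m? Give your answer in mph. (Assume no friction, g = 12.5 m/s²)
mgh₁ = ½mv₂² + mgh₂ → v₂ = √(2g(h₁−h₂)) = √(2×12.5×(60−21)) = 31.22 m/s = 69.85 mph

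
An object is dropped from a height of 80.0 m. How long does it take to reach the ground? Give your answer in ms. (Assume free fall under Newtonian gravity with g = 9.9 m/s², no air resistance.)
t = √(2h/g) (with unit conversion) = 4020.0 ms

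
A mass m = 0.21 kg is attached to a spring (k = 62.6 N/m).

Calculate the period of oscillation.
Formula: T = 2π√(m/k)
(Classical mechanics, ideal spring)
T = 2π√(m/k) = 2π√(0.21/62.6) = 0.3639 s; f = 1/T = 2.748 Hz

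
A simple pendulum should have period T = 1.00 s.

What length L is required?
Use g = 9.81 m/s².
T = 2π√(L/g) → L = g(T/2π)² = 9.81×(1.0/2π)² = 0.2485 m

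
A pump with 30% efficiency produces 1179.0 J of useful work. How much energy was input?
W_in = W_out/η = 1179.0/0.3 = 3930.0 J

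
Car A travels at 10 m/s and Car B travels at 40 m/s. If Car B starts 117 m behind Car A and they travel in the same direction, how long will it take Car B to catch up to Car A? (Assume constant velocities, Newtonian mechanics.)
Relative speed: v_rel = 40 - 10 = 30 m/s
Time to catch: t = d₀/v_rel = 117/30 = 3.9 s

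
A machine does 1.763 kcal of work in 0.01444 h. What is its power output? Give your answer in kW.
P = W/t = 7376 J / 51.98 s = 141.9 W = 0.1419 kW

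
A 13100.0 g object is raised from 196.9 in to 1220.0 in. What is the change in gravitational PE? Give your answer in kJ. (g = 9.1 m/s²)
ΔPE = mg(h₂ − h₁) = 13.1 kg × 9.1 m/s² × (30.99 − 5.001) m = 3098 J = 3.098 kJ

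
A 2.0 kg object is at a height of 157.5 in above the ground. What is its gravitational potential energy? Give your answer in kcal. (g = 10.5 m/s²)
PE = mgh = 2 kg × 10.5 m/s² × 4 m = 84.01 J = 0.02008 kcal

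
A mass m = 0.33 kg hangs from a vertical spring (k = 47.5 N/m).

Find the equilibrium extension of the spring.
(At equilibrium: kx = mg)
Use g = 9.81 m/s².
x_eq = mg/k = 0.33×9.81/47.5 = 0.06815 m = 6.815 cm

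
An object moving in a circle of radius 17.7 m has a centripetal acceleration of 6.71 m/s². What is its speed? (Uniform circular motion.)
v = √(a_c × r) = √(6.71 × 17.7) = 10.9 m/s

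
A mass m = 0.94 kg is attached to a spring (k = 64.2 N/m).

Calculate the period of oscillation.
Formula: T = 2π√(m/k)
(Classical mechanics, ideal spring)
T = 2π√(m/k) = 2π√(0.94/64.2) = 0.7603 s; f = 1/T = 1.315 Hz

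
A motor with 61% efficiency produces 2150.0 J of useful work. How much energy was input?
W_in = W_out/η = 2150.0/0.61 = 3524.6 J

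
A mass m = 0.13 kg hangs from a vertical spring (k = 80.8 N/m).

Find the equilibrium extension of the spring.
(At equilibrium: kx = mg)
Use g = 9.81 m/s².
x_eq = mg/k = 0.13×9.81/80.8 = 0.01578 m = 1.578 cm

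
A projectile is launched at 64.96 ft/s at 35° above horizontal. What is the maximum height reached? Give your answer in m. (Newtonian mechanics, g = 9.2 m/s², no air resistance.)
H = v₀²sin²(θ)/(2g) (with unit conversion) = 7.009 m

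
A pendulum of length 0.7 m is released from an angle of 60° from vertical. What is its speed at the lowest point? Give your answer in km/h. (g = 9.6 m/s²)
h = L(1 − cosθ) = 0.7×(1 − cos60°) = 0.35 m
v = √(2gh) = √(2×9.6×0.35) = 2.592 m/s = 9.332 km/h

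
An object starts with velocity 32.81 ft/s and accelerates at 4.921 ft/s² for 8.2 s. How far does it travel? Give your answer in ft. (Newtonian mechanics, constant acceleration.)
d = v₀t + ½at² (with unit conversion) = 434.5 ft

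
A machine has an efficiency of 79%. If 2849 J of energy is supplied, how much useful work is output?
W_out = η × W_in = 0.79 × 2849 = 2250.7 J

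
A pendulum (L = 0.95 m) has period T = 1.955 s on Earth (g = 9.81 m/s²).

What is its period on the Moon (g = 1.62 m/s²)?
T = 2π√(L/g), so T_moon/T_earth = √(g_earth/g_moon)
T_moon = 2π√(0.95/1.62) = 4.812 s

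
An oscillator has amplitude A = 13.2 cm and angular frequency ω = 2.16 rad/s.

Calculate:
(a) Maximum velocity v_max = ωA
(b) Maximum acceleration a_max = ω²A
v_max = ωA = 2.16×0.132 = 0.2851 m/s
a_max = ω²A = 2.16²×0.132 = 0.6159 m/s²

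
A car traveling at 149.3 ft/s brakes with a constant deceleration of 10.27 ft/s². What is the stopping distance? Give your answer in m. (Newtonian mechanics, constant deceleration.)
d = v₀² / (2a) (with unit conversion) = 330.8 m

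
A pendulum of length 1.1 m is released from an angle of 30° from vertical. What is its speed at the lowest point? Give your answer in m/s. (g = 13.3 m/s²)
h = L(1 − cosθ) = 1.1×(1 − cos30°) = 0.1474 m
v = √(2gh) = √(2×13.3×0.1474) = 1.98 m/s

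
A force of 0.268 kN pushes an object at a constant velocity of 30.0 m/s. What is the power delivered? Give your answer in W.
P = Fv = 268 N × 30 m/s = 8040 W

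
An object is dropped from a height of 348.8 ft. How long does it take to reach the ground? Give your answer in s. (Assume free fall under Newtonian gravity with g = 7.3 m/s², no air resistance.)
t = √(2h/g) (with unit conversion) = 5.397 s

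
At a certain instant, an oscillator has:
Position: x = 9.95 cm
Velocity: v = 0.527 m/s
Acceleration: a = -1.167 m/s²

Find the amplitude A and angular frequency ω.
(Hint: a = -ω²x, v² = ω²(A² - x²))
a = −ω²x → ω = √(|a|/x) = √(1.167/0.0995) = 3.425 rad/s
v² = ω²(A² − x²) → A = √(x² + v²/ω²) = √(0.0995² + 0.527²/3.425²) = 0.1832 m = 18.32 cm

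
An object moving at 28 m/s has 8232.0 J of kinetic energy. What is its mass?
KE = ½mv² → m = 2KE/v² = 2×8232.0/28² = 21.0 kg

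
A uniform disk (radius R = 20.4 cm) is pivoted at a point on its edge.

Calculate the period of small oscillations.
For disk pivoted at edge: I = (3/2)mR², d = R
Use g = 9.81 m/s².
I/m = (3/2)R² = 0.06242 m²; d = R = 0.204 m
T = 2π√((3/2)R²/(gR)) = 2π√(3R/(2g)) = 1.11 s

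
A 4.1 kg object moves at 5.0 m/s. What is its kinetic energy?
KE = ½mv² = ½×4.1×5.0² = 51.25 J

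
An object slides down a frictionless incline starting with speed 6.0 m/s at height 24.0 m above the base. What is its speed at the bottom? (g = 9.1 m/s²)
½mv₀² + mgh = ½mv² → v = √(v₀² + 2gh) = √(6² + 2×9.1×24) = 21.74 m/s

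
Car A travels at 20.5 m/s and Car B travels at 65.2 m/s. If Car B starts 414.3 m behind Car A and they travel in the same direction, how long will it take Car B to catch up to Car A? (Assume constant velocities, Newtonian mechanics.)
Relative speed: v_rel = 65.2 - 20.5 = 44.7 m/s
Time to catch: t = d₀/v_rel = 414.3/44.7 = 9.27 s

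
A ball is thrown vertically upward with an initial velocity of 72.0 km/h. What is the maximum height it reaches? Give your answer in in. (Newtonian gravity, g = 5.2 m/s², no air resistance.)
h_max = v₀²/(2g) (with unit conversion) = 1514.0 in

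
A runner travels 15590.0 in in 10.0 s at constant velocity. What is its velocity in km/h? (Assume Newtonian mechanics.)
v = d/t (with unit conversion) = 142.6 km/h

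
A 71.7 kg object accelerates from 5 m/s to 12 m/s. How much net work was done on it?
W_net = ΔKE = ½m(v₂² − v₁²) = ½×71.7×(12² − 5²) = 4266.15 J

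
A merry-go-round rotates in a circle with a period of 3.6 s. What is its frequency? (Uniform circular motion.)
f = 1/T = 1/3.6 = 0.2778 Hz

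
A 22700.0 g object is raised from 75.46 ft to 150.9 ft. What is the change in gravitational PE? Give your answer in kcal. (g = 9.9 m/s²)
ΔPE = mg(h₂ − h₁) = 22.7 kg × 9.9 m/s² × (45.99 − 23) m = 5167 J = 1.235 kcal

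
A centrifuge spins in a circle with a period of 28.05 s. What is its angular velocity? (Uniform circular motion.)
ω = 2π/T = 2π/28.05 = 0.224 rad/s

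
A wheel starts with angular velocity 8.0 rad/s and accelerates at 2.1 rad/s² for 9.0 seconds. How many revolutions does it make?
θ = ω₀t + ½αt² = 8.0×9.0 + ½×2.1×9.0² = 157.05 rad
Revolutions = θ/(2π) = 157.05/(2π) = 25.0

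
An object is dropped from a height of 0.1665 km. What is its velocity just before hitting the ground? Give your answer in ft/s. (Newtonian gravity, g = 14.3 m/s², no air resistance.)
v = √(2gh) (with unit conversion) = 226.4 ft/s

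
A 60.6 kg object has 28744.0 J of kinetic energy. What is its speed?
KE = ½mv² → v = √(2KE/m) = √(2×28744.0/60.6) = 30.8 m/s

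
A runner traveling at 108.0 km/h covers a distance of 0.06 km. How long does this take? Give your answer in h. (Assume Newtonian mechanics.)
t = d/v (with unit conversion) = 0.0005556 h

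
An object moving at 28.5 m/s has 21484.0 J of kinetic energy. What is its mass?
KE = ½mv² → m = 2KE/v² = 2×21484.0/28.5² = 52.9 kg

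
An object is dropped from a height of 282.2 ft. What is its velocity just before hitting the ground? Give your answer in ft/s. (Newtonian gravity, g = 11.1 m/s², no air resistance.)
v = √(2gh) (with unit conversion) = 143.4 ft/s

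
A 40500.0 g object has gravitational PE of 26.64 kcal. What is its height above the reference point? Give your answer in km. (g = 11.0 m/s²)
PE = mgh → h = PE/(mg) = 1.115e+05 J / (40.5 kg × 11.0 m/s²) = 250.2 m = 0.2502 km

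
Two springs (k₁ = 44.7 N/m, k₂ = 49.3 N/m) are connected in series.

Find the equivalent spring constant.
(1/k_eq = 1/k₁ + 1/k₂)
1/k_eq = 1/44.7 + 1/49.3 = 0.042655; k_eq = 23.44 N/m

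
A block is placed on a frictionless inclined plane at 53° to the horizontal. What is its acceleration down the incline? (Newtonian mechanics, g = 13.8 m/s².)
a = g sin(θ) = 13.8 × sin(53°) = 13.8 × 0.7986 = 11.02 m/s²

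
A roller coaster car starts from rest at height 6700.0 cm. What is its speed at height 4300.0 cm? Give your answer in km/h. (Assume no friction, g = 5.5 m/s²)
mgh₁ = ½mv₂² + mgh₂ → v₂ = √(2g(h₁−h₂)) = √(2×5.5×(67−43)) = 16.25 m/s = 58.49 km/h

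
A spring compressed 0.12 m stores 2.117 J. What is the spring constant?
PE = ½kx² → k = 2PE/x² = 2×2.117/0.12² = 294.0 N/m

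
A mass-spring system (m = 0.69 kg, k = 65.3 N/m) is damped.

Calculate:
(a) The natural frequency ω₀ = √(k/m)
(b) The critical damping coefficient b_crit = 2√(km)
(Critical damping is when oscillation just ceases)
ω₀ = √(k/m) = √(65.3/0.69) = 9.728 rad/s
b_crit = 2√(km) = 2√(65.3×0.69) = 13.42 kg/s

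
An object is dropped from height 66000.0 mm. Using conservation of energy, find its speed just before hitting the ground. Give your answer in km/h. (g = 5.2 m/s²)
mgh = ½mv² → v = √(2gh) = √(2×5.2×66) = 26.2 m/s = 94.32 km/h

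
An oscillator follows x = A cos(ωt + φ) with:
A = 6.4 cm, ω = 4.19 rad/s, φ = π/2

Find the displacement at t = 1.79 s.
x = A cos(ωt + φ) = 6.4×cos(4.19×1.79 + π/2) = -6.003 cm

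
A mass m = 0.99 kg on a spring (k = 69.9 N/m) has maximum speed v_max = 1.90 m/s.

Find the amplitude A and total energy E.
½mv²_max = ½kA² → A = v_max√(m/k) = 1.9×√(0.99/69.9) = 0.2261 m = 22.61 cm
E = ½mv²_max = ½×0.99×1.9² = 1.787 J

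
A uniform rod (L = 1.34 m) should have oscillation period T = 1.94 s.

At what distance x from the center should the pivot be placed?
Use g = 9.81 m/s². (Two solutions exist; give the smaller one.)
T = 2π√((L²/12 + x²)/(gx)). Let c = T²g/(4π²) = 0.9352.
x² − cx + L²/12 = 0 → x = (c − √(c² − L²/3))/2 = 0.2049 m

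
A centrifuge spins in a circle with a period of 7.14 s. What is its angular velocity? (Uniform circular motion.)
ω = 2π/T = 2π/7.14 = 0.88 rad/s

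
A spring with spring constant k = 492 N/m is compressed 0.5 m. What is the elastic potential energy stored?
PE = ½kx² = ½×492×0.5² = 61.5 J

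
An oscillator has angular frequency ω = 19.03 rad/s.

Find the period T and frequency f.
T = 2π/ω = 2π/19.03 = 0.3302 s; f = ω/2π = 3.029 Hz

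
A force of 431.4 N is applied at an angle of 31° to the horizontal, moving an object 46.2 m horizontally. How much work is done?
W = Fd cosθ = 431.4×46.2×cos(31°) = 17084.0 J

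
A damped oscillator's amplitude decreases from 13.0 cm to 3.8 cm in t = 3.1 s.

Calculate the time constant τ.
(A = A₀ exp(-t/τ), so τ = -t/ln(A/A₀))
A/A₀ = 3.8/13.0 = 0.2923; ln(A/A₀) = -1.23
τ = −t/ln(A/A₀) = −3.1/-1.23 = 2.52 s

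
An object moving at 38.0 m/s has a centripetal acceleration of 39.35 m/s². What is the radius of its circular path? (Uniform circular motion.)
r = v²/a_c = 38.0²/39.35 = 36.7 m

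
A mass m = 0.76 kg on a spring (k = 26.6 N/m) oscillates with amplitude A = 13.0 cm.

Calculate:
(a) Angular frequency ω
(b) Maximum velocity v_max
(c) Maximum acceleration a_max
ω = √(k/m) = √(26.6/0.76) = 5.916 rad/s
v_max = ωA = 5.916×0.13 = 0.7691 m/s
a_max = ω²A = 5.916²×0.13 = 4.55 m/s²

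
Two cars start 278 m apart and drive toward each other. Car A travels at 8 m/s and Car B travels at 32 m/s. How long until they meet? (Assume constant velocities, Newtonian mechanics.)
Combined speed: v_combined = 8 + 32 = 40 m/s
Time to meet: t = d/40 = 278/40 = 6.95 s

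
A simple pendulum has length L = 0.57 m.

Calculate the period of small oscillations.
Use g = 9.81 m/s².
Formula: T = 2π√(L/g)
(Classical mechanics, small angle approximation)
T = 2π√(L/g) = 2π√(0.57/9.81) = 1.515 s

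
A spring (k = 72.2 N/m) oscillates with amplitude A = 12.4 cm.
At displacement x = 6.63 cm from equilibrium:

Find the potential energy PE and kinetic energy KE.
E_total = ½kA² = ½×72.2×(0.124)² = 0.5551 J
PE = ½kx² = ½×72.2×(0.0663)² = 0.1587 J
KE = E_total − PE = 0.3964 J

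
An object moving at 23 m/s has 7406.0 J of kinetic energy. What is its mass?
KE = ½mv² → m = 2KE/v² = 2×7406.0/23² = 28.0 kg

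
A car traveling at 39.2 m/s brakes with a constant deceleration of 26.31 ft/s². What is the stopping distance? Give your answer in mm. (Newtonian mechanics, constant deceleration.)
d = v₀² / (2a) (with unit conversion) = 95810.0 mm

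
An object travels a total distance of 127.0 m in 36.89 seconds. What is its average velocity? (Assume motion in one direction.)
v_avg = Δd / Δt = 127.0 / 36.89 = 3.44 m/s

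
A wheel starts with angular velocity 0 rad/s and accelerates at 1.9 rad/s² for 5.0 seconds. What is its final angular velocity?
ω = ω₀ + αt = 0 + 1.9 × 5.0 = 9.5 rad/s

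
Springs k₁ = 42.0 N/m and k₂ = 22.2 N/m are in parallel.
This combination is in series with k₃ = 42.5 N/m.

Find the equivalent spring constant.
k₁₂ = k₁ + k₂ = 64.2 N/m (parallel)
1/k_eq = 1/k₁₂ + 1/k₃ → k_eq = 25.57 N/m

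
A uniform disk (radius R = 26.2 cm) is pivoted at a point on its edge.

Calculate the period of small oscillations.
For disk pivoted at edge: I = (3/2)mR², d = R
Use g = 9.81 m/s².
I/m = (3/2)R² = 0.103 m²; d = R = 0.262 m
T = 2π√((3/2)R²/(gR)) = 2π√(3R/(2g)) = 1.258 s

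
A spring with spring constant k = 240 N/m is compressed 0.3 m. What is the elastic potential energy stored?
PE = ½kx² = ½×240×0.3² = 10.8 J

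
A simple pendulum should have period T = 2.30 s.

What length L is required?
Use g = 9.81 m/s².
T = 2π√(L/g) → L = g(T/2π)² = 9.81×(2.3/2π)² = 1.315 m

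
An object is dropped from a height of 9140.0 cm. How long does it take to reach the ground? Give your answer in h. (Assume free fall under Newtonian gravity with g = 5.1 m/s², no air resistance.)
t = √(2h/g) (with unit conversion) = 0.001663 h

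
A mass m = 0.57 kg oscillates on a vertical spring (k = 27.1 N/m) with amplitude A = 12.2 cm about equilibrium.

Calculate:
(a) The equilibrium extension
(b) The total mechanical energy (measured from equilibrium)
x_eq = mg/k = 0.57×9.81/27.1 = 0.2063 m = 20.63 cm
E = ½kA² = ½×27.1×(0.122)² = 0.2017 J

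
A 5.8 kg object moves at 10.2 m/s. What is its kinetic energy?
KE = ½mv² = ½×5.8×10.2² = 301.716 J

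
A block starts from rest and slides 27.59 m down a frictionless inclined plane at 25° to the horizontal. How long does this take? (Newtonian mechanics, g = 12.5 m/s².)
a = g sin(θ) = 12.5 × sin(25°) = 5.28 m/s²
t = √(2d/a) = √(2 × 27.59 / 5.28) = 3.23 s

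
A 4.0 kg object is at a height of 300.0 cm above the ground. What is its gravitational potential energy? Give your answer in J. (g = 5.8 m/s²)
PE = mgh = 4 kg × 5.8 m/s² × 3 m = 69.6 J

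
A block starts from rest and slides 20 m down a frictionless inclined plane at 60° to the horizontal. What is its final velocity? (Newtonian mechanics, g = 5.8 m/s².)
a = g sin(θ) = 5.8 × sin(60°) = 5.02 m/s²
v = √(2ad) = √(2 × 5.02 × 20) = 14.17 m/s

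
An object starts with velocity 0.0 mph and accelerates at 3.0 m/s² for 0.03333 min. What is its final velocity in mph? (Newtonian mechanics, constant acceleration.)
v = v₀ + at (with unit conversion) = 13.42 mph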